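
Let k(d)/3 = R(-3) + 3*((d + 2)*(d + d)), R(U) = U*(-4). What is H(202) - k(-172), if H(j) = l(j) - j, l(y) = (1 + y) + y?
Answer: -526153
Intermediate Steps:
R(U) = -4*U
l(y) = 1 + 2*y
k(d) = 36 + 18*d*(2 + d) (k(d) = 3*(-4*(-3) + 3*((d + 2)*(d + d))) = 3*(12 + 3*((2 + d)*(2*d))) = 3*(12 + 3*(2*d*(2 + d))) = 3*(12 + 6*d*(2 + d)) = 36 + 18*d*(2 + d))
H(j) = 1 + j (H(j) = (1 + 2*j) - j = 1 + j)
H(202) - k(-172) = (1 + 202) - (36 + 18*(-172)**2 + 36*(-172)) = 203 - (36 + 18*29584 - 6192) = 203 - (36 + 532512 - 6192) = 203 - 1*526356 = 203 - 526356 = -526153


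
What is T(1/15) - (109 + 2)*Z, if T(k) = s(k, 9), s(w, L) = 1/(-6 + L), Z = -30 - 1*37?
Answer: 22312/3 ≈ 7437.3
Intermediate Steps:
Z = -67 (Z = -30 - 37 = -67)
T(k) = ⅓ (T(k) = 1/(-6 + 9) = 1/3 = ⅓)
T(1/15) - (109 + 2)*Z = ⅓ - (109 + 2)*(-67) = ⅓ - 111*(-67) = ⅓ - 1*(-7437) = ⅓ + 7437 = 22312/3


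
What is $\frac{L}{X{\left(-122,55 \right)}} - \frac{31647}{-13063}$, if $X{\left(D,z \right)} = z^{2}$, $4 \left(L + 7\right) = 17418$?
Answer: $\frac{61009427}{15806230} \approx 3.8598$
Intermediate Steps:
$L = \frac{8695}{2}$ ($L = -7 + \frac{1}{4} \cdot 17418 = -7 + \frac{8709}{2} = \frac{8695}{2} \approx 4347.5$)
$\frac{L}{X{\left(-122,55 \right)}} - \frac{31647}{-13063} = \frac{8695}{2 \cdot 55^{2}} - \frac{31647}{-13063} = \frac{8695}{2 \cdot 3025} - - \frac{31647}{13063} = \frac{8695}{2} \cdot \frac{1}{3025} + \frac{31647}{13063} = \frac{1739}{1210} + \frac{31647}{13063} = \frac{61009427}{15806230}$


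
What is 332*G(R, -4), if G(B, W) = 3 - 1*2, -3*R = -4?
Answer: 332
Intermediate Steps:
R = 4/3 (R = -1/3*(-4) = 4/3 ≈ 1.3333)
G(B, W) = 1 (G(B, W) = 3 - 2 = 1)
332*G(R, -4) = 332*1 = 332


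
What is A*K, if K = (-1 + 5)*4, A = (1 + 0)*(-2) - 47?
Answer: -784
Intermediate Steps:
A = -49 (A = 1*(-2) - 47 = -2 - 47 = -49)
K = 16 (K = 4*4 = 16)
A*K = -49*16 = -784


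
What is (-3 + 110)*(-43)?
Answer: -4601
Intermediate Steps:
(-3 + 110)*(-43) = 107*(-43) = -4601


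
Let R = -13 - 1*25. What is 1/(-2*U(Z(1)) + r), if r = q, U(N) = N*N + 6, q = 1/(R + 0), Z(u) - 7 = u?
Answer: -38/5321 ≈ -0.0071415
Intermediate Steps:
R = -38 (R = -13 - 25 = -38)
Z(u) = 7 + u
q = -1/38 (q = 1/(-38 + 0) = 1/(-38) = -1/38 ≈ -0.026316)
U(N) = 6 + N**2 (U(N) = N**2 + 6 = 6 + N**2)
r = -1/38 ≈ -0.026316
1/(-2*U(Z(1)) + r) = 1/(-2*(6 + (7 + 1)**2) - 1/38) = 1/(-2*(6 + 8**2) - 1/38) = 1/(-2*(6 + 64) - 1/38) = 1/(-2*70 - 1/38) = 1/(-140 - 1/38) = 1/(-5321/38) = -38/5321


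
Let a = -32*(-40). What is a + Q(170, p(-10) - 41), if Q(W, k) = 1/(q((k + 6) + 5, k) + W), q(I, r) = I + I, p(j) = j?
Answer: 115201/90 ≈ 1280.0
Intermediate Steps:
a = 1280
q(I, r) = 2*I
Q(W, k) = 1/(22 + W + 2*k) (Q(W, k) = 1/(2*((k + 6) + 5) + W) = 1/(2*((6 + k) + 5) + W) = 1/(2*(11 + k) + W) = 1/((22 + 2*k) + W) = 1/(22 + W + 2*k))
a + Q(170, p(-10) - 41) = 1280 + 1/(22 + 170 + 2*(-10 - 41)) = 1280 + 1/(22 + 170 + 2*(-51)) = 1280 + 1/(22 + 170 - 102) = 1280 + 1/90 = 115201/90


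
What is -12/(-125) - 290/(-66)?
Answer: 18521/4125 ≈ 4.4899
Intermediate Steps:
-12/(-125) - 290/(-66) = -12*(-1/125) - 290*(-1/66) = 12/125 + 145/33 = 18521/4125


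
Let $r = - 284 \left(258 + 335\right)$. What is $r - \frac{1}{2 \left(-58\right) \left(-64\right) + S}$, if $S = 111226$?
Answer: $- \frac{19982083801}{118650} \approx -1.6841 \cdot 10^{5}$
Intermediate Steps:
$r = -168412$ ($r = \left(-284\right) 593 = -168412$)
$r - \frac{1}{2 \left(-58\right) \left(-64\right) + S} = -168412 - \frac{1}{2 \left(-58\right) \left(-64\right) + 111226} = -168412 - \frac{1}{\left(-116\right) \left(-64\right) + 111226} = -168412 - \frac{1}{7424 + 111226} = -168412 - \frac{1}{118650} = - \frac{19982083801}{118650}$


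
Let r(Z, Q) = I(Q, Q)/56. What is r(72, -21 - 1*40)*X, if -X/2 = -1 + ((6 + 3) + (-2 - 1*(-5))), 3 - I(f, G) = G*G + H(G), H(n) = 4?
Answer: 20471/14 ≈ 1462.2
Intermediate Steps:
I(f, G) = -1 - G² (I(f, G) = 3 - (G*G + 4) = 3 - (G² + 4) = 3 - (4 + G²) = 3 + (-4 - G²) = -1 - G²)
r(Z, Q) = -1/56 - Q²/56 (r(Z, Q) = (-1 - Q²)/56 = (-1 - Q²)*(1/56) = -1/56 - Q²/56)
X = -22 (X = -2*(-1 + ((6 + 3) + (-2 - 1*(-5)))) = -2*(-1 + (9 + (-2 + 5))) = -2*(-1 + (9 + 3)) = -2*(-1 + 12) = -2*11 = -22)
r(72, -21 - 1*40)*X = (-1/56 - (-21 - 1*40)²/56)*(-22) = (-1/56 - (-21 - 40)²/56)*(-22) = (-1/56 - 1/56*(-61)²)*(-22) = (-1/56 - 1/56*3721)*(-22) = (-1/56 - 3721/56)*(-22) = -1861/28*(-22) = 20471/14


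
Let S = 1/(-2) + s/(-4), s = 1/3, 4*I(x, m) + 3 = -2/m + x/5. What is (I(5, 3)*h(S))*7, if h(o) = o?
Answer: 49/18 ≈ 2.7222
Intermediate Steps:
I(x, m) = -¾ - 1/(2*m) + x/20 (I(x, m) = -¾ + (-2/m + x/5)/4 = -¾ + (-1/(2*m) + x/20) = -¾ - 1/(2*m) + x/20)
s = ⅓ ≈ 0.33333
S = -7/12 (S = 1/(-2) + (⅓)/(-4) = 1*(-½) + (⅓)*(-¼) = -½ - 1/12 = -7/12 ≈ -0.58333)
(I(5, 3)*h(S))*7 = (((1/20)*(-10 + 3*(-15 + 5))/3)*(-7/12))*7 = (((1/20)*(⅓)*(-10 + 3*(-10)))*(-7/12))*7 = (((1/20)*(⅓)*(-10 - 30))*(-7/12))*7 = (((1/20)*(⅓)*(-40))*(-7/12))*7 = -⅔*(-7/12)*7 = (7/18)*7 = 49/18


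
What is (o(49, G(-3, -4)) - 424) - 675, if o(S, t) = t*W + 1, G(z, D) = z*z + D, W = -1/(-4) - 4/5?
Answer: -4403/4 ≈ -1100.8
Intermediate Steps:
W = -11/20 (W = -1*(-¼) - 4*⅕ = ¼ - ⅘ = -11/20 ≈ -0.55000)
G(z, D) = D + z² (G(z, D) = z² + D = D + z²)
o(S, t) = 1 - 11*t/20 (o(S, t) = t*(-11/20) + 1 = -11*t/20 + 1 = 1 - 11*t/20)
(o(49, G(-3, -4)) - 424) - 675 = ((1 - 11*(-4 + (-3)²)/20) - 424) - 675 = ((1 - 11*(-4 + 9)/20) - 424) - 675 = ((1 - 11/20*5) - 424) - 675 = ((1 - 11/4) - 424) - 675 = (-7/4 - 424) - 675 = -1703/4 - 675 = -4403/4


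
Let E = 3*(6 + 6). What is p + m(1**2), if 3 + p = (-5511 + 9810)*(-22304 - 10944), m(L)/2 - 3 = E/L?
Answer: -142933077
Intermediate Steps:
E = 36 (E = 3*12 = 36)
m(L) = 6 + 72/L (m(L) = 6 + 2*(36/L) = 6 + 72/L)
p = -142933155 (p = -3 + (-5511 + 9810)*(-22304 - 10944) = -3 + 4299*(-33248) = -3 - 142933152 = -142933155)
p + m(1**2) = -142933155 + (6 + 72/(1**2)) = -142933155 + (6 + 72/1) = -142933155 + (6 + 72*1) = -142933155 + (6 + 72) = -142933155 + 78 = -142933077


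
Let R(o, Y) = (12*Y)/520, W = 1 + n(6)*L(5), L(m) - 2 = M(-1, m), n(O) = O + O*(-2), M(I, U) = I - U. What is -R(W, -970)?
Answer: 291/13 ≈ 22.385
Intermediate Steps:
n(O) = -O (n(O) = O - 2*O = -O)
L(m) = 1 - m (L(m) = 2 + (-1 - m) = 1 - m)
W = 25 (W = 1 + (-1*6)*(1 - 1*5) = 1 - 6*(1 - 5) = 1 - 6*(-4) = 1 + 24 = 25)
R(o, Y) = 3*Y/130 (R(o, Y) = (12*Y)*(1/520) = 3*Y/130)
-R(W, -970) = -3*(-970)/130 = -1*(-291/13) = 291/13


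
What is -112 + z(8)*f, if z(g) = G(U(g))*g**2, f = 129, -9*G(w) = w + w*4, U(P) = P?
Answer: -110416/3 ≈ -36805.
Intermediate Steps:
G(w) = -5*w/9 (G(w) = -(w + w*4)/9 = -(w + 4*w)/9 = -5*w/9)
z(g) = -5*g**3/9 (z(g) = (-5*g/9)*g**2 = -5*g**3/9)
-112 + z(8)*f = -112 - 5/9*8**3*129 = -112 - 5/9*512*129 = -112 - 2560/9*129 = -112 - 110080/3 = -110416/3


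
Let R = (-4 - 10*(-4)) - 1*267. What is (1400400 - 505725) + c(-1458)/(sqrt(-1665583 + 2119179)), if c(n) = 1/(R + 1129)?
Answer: 894675 + sqrt(671)/15666508 ≈ 8.9468e+5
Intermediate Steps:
R = -231 (R = (-4 + 40) - 267 = 36 - 267 = -231)
c(n) = 1/898 (c(n) = 1/(-231 + 1129) = 1/898)
(1400400 - 505725) + c(-1458)/(sqrt(-1665583 + 2119179)) = (1400400 - 505725) + 1/(898*(sqrt(-1665583 + 2119179))) = 894675 + 1/(898*(sqrt(453596))) = 894675 + 1/(898*((26*sqrt(671)))) = 894675 + (sqrt(671)/17446)/898 = 894675 + sqrt(671)/15666508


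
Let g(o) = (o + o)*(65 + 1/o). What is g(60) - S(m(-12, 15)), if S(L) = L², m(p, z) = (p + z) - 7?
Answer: 7786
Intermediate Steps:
m(p, z) = -7 + p + z
g(o) = 2*o*(65 + 1/o) (g(o) = (2*o)*(65 + 1/o) = 2*o*(65 + 1/o))
g(60) - S(m(-12, 15)) = (2 + 130*60) - (-7 - 12 + 15)² = (2 + 7800) - 1*(-4)² = 7802 - 1*16 = 7802 - 16 = 7786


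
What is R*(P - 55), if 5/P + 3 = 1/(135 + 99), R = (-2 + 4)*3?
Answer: -238350/701 ≈ -340.01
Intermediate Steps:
R = 6 (R = 2*3 = 6)
P = -1170/701 (P = 5/(-3 + 1/(135 + 99)) = 5/(-3 + 1/234) = 5/(-701/234) = 5*(-234/701) = -1170/701 ≈ -1.6690)
R*(P - 55) = 6*(-1170/701 - 55) = 6*(-39725/701) = -238350/701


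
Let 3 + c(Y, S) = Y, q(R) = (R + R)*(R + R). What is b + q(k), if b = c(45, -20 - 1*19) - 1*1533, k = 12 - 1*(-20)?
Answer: 2605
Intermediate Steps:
k = 32 (k = 12 + 20 = 32)
q(R) = 4*R² (q(R) = (2*R)*(2*R) = 4*R²)
c(Y, S) = -3 + Y
b = -1491 (b = (-3 + 45) - 1*1533 = 42 - 1533 = -1491)
b + q(k) = -1491 + 4*32² = -1491 + 4*1024 = -1491 + 4096 = 2605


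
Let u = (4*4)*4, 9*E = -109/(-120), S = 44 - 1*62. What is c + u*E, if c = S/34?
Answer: 13609/2295 ≈ 5.9298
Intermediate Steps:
S = -18 (S = 44 - 62 = -18)
E = 109/1080 (E = (-109/(-120))/9 = (-109*(-1/120))/9 = (1/9)*(109/120) = 109/1080 ≈ 0.10093)
c = -9/17 (c = -18/34 = -18*1/34 = -9/17 ≈ -0.52941)
u = 64 (u = 16*4 = 64)
c + u*E = -9/17 + 64*(109/1080) = -9/17 + 872/135 = 13609/2295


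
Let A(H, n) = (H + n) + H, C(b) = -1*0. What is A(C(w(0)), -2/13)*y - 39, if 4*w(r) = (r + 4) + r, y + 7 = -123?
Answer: -19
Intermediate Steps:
y = -130 (y = -7 - 123 = -130)
w(r) = 1 + r/2 (w(r) = ((r + 4) + r)/4 = ((4 + r) + r)/4 = (4 + 2*r)/4 = 1 + r/2)
C(b) = 0
A(H, n) = n + 2*H
A(C(w(0)), -2/13)*y - 39 = (-2/13 + 2*0)*(-130) - 39 = (-2*1/13 + 0)*(-130) - 39 = (-2/13 + 0)*(-130) - 39 = -2/13*(-130) - 39 = 20 - 39 = -19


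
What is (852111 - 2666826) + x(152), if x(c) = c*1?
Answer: -1814563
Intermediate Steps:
x(c) = c
(852111 - 2666826) + x(152) = (852111 - 2666826) + 152 = -1814715 + 152 = -1814563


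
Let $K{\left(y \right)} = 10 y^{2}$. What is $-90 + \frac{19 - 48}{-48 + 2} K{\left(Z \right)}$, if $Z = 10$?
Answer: $\frac{12430}{23} \approx 540.43$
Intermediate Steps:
$-90 + \frac{19 - 48}{-48 + 2} K{\left(Z \right)} = -90 + \frac{19 - 48}{-48 + 2} \cdot 10 \cdot 10^{2} = -90 + - \frac{29}{-46} \cdot 10 \cdot 100 = -90 + \left(-29\right) \left(- \frac{1}{46}\right) 1000 = -90 + \frac{29}{46} \cdot 1000 = -90 + \frac{14500}{23} = \frac{12430}{23}$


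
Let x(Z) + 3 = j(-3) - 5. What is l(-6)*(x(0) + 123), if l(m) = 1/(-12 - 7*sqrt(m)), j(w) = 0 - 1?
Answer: -228/73 + 133*I*sqrt(6)/73 ≈ -3.1233 + 4.4628*I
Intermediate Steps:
j(w) = -1
x(Z) = -9 (x(Z) = -3 + (-1 - 5) = -3 - 6 = -9)
l(-6)*(x(0) + 123) = (-1/(12 + 7*sqrt(-6)))*(-9 + 123) = -1/(12 + 7*(I*sqrt(6)))*114 = -1/(12 + 7*I*sqrt(6))*114 = -114/(12 + 7*I*sqrt(6))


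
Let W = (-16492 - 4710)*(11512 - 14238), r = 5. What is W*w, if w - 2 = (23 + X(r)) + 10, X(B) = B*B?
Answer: 3467799120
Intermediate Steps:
X(B) = B**2
w = 60 (w = 2 + ((23 + 5**2) + 10) = 2 + ((23 + 25) + 10) = 2 + (48 + 10) = 2 + 58 = 60)
W = 57796652 (W = -21202*(-2726) = 57796652)
W*w = 57796652*60 = 3467799120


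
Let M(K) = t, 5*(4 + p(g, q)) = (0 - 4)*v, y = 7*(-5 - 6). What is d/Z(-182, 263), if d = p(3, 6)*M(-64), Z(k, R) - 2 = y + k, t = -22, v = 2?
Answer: -616/1285 ≈ -0.47938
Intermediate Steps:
y = -77 (y = 7*(-11) = -77)
p(g, q) = -28/5 (p(g, q) = -4 + ((0 - 4)*2)/5 = -4 + (-4*2)/5 = -4 + (1/5)*(-8) = -4 - 8/5 = -28/5)
M(K) = -22
Z(k, R) = -75 + k (Z(k, R) = 2 + (-77 + k) = -75 + k)
d = 616/5 (d = -28/5*(-22) = 616/5 ≈ 123.20)
d/Z(-182, 263) = 616/(5*(-75 - 182)) = (616/5)/(-257) = (616/5)*(-1/257) = -616/1285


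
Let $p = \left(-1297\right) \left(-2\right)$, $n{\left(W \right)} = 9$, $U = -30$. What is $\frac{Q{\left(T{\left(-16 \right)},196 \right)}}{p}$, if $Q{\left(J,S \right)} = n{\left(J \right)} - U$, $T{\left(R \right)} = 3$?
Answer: $\frac{39}{2594} \approx 0.015035$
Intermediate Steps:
$Q{\left(J,S \right)} = 39$ ($Q{\left(J,S \right)} = 9 - -30 = 9 + 30 = 39$)
$p = 2594$
$\frac{Q{\left(T{\left(-16 \right)},196 \right)}}{p} = \frac{39}{2594}$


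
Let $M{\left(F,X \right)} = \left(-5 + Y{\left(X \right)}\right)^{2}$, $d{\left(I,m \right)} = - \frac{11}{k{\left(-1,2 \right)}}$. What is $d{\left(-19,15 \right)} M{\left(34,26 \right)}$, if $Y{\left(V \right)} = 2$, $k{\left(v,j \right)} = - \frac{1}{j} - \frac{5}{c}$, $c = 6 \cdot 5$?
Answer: $\frac{297}{2} \approx 148.5$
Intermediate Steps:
$c = 30$
$k{\left(v,j \right)} = - \frac{1}{6} - \frac{1}{j}$ ($k{\left(v,j \right)} = - \frac{1}{j} - \frac{5}{30} = - \frac{1}{j} - \frac{1}{6} = - \frac{1}{6} - \frac{1}{j}$)
$d{\left(I,m \right)} = \frac{33}{2}$ ($d{\left(I,m \right)} = - \frac{11}{\frac{1}{6} \cdot \frac{1}{2} \left(-6 - 2\right)} = - \frac{11}{\frac{1}{6} \cdot \frac{1}{2} \left(-8\right)} = - \frac{11}{- \frac{2}{3}} = \left(-11\right) \left(- \frac{3}{2}\right) = \frac{33}{2}$)
$M{\left(F,X \right)} = 9$ ($M{\left(F,X \right)} = \left(-5 + 2\right)^{2} = \left(-3\right)^{2} = 9$)
$d{\left(-19,15 \right)} M{\left(34,26 \right)} = \frac{33}{2} \cdot 9 = \frac{297}{2}$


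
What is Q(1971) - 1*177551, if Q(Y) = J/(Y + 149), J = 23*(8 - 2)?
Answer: -188203991/1060 ≈ -1.7755e+5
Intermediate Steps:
J = 138 (J = 23*6 = 138)
Q(Y) = 138/(149 + Y) (Q(Y) = 138/(Y + 149) = 138/(149 + Y))
Q(1971) - 1*177551 = 138/(149 + 1971) - 1*177551 = 138/2120 - 177551 = 138*(1/2120) - 177551 = 69/1060 - 177551 = -188203991/1060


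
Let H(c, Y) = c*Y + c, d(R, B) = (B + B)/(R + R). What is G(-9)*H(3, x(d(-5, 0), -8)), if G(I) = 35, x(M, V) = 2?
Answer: 315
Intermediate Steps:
d(R, B) = B/R (d(R, B) = (2*B)/((2*R)) = (2*B)*(1/(2*R)) = B/R)
H(c, Y) = c + Y*c (H(c, Y) = Y*c + c = c + Y*c)
G(-9)*H(3, x(d(-5, 0), -8)) = 35*(3*(1 + 2)) = 35*(3*3) = 35*9 = 315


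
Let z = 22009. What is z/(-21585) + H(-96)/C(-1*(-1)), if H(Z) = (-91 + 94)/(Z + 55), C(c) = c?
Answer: -967124/884985 ≈ -1.0928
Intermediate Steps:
H(Z) = 3/(55 + Z)
z/(-21585) + H(-96)/C(-1*(-1)) = 22009/(-21585) + (3/(55 - 96))/((-1*(-1))) = 22009*(-1/21585) + (3/(-41))/1 = -22009/21585 + (3*(-1/41))*1 = -22009/21585 - 3/41*1 = -22009/21585 - 3/41 = -967124/884985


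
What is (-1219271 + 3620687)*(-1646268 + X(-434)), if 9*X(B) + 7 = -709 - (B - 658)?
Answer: -3953273989664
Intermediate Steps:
X(B) = -58/9 - B/9 (X(B) = -7/9 + (-709 - (B - 658))/9 = -7/9 + (-709 - (-658 + B))/9 = -7/9 + (-709 + (658 - B))/9 = -7/9 + (-51 - B)/9 = -7/9 + (-17/3 - B/9) = -58/9 - B/9)
(-1219271 + 3620687)*(-1646268 + X(-434)) = (-1219271 + 3620687)*(-1646268 + (-58/9 - 1/9*(-434))) = 2401416*(-1646268 + (-58/9 + 434/9)) = 2401416*(-1646268 + 376/9) = 2401416*(-14816036/9) = -3953273989664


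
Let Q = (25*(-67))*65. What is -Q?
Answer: 108875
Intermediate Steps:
Q = -108875 (Q = -1675*65 = -108875)
-Q = -1*(-108875) = 108875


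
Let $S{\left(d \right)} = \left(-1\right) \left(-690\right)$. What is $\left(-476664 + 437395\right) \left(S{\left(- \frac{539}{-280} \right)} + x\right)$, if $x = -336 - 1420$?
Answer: $41860754$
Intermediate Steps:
$S{\left(d \right)} = 690$
$x = -1756$ ($x = -336 - 1420 = -1756$)
$\left(-476664 + 437395\right) \left(S{\left(- \frac{539}{-280} \right)} + x\right) = \left(-476664 + 437395\right) \left(690 - 1756\right) = \left(-39269\right) \left(-1066\right) = 41860754$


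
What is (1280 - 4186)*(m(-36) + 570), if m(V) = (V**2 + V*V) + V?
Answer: -9084156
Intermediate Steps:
m(V) = V + 2*V**2 (m(V) = (V**2 + V**2) + V = 2*V**2 + V = V + 2*V**2)
(1280 - 4186)*(m(-36) + 570) = (1280 - 4186)*(-36*(1 + 2*(-36)) + 570) = -2906*(-36*(1 - 72) + 570) = -2906*(-36*(-71) + 570) = -2906*(2556 + 570) = -2906*3126 = -9084156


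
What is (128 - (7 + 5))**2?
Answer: 13456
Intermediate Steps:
(128 - (7 + 5))**2 = (128 - 1*12)**2 = (128 - 12)**2 = 116**2 = 13456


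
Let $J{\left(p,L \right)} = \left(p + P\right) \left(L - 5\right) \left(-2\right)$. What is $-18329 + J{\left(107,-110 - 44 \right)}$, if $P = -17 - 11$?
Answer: $6793$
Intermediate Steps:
$P = -28$ ($P = -17 - 11 = -28$)
$J{\left(p,L \right)} = - 2 \left(-28 + p\right) \left(-5 + L\right)$ ($J{\left(p,L \right)} = \left(p - 28\right) \left(L - 5\right) \left(-2\right) = \left(-28 + p\right) \left(-5 + L\right) \left(-2\right) = - 2 \left(-28 + p\right) \left(-5 + L\right)$)
$-18329 + J{\left(107,-110 - 44 \right)} = -18329 + \left(-280 + 10 \cdot 107 + 56 \left(-110 - 44\right) - 2 \left(-110 - 44\right) 107\right) = -18329 + \left(-280 + 1070 + 56 \left(-110 - 44\right) - 2 \left(-110 - 44\right) 107\right) = -18329 + \left(-280 + 1070 + 56 \left(-154\right) - \left(-308\right) 107\right) = -18329 + \left(-280 + 1070 - 8624 + 32956\right) = -18329 + 25122 = 6793$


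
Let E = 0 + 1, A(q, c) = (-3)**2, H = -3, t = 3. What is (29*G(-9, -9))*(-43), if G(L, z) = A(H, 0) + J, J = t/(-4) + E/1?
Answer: -46139/4 ≈ -11535.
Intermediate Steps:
A(q, c) = 9
E = 1
J = 1/4 (J = 3/(-4) + 1/1 = 3*(-1/4) + 1*1 = -3/4 + 1 = 1/4 ≈ 0.25000)
G(L, z) = 37/4 (G(L, z) = 9 + 1/4 = 37/4)
(29*G(-9, -9))*(-43) = (29*(37/4))*(-43) = (1073/4)*(-43) = -46139/4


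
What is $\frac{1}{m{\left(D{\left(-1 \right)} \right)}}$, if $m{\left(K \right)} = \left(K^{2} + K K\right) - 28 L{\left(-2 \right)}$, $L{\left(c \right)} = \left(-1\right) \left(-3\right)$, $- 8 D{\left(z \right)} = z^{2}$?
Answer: $- \frac{32}{2687} \approx -0.011909$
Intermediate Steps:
$D{\left(z \right)} = - \frac{z^{2}}{8}$
$L{\left(c \right)} = 3$
$m{\left(K \right)} = -84 + 2 K^{2}$ ($m{\left(K \right)} = \left(K^{2} + K K\right) - 84 = \left(K^{2} + K^{2}\right) - 84 = 2 K^{2} - 84 = -84 + 2 K^{2}$)
$\frac{1}{m{\left(D{\left(-1 \right)} \right)}} = \frac{1}{-84 + 2 \left(- \frac{\left(-1\right)^{2}}{8}\right)^{2}} = \frac{1}{-84 + 2 \left(\left(- \frac{1}{8}\right) 1\right)^{2}} = \frac{1}{-84 + 2 \left(- \frac{1}{8}\right)^{2}} = \frac{1}{-84 + 2 \cdot \frac{1}{64}} = \frac{1}{-84 + \frac{1}{32}} = \frac{1}{- \frac{2687}{32}} = - \frac{32}{2687}$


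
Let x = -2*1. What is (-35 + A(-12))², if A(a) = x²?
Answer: 961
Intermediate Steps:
x = -2
A(a) = 4 (A(a) = (-2)² = 4)
(-35 + A(-12))² = (-35 + 4)² = (-31)² = 961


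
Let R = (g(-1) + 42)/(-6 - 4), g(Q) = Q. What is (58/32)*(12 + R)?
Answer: 2291/160 ≈ 14.319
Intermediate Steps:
R = -41/10 (R = (-1 + 42)/(-6 - 4) = 41/(-10) = 41*(-⅒) = -41/10 ≈ -4.1000)
(58/32)*(12 + R) = (58/32)*(12 - 41/10) = (58*(1/32))*(79/10) = (29/16)*(79/10) = 2291/160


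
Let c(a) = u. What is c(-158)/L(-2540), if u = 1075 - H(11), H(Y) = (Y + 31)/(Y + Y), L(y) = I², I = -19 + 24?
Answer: 11804/275 ≈ 42.924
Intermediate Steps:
I = 5
L(y) = 25 (L(y) = 5² = 25)
H(Y) = (31 + Y)/(2*Y) (H(Y) = (31 + Y)/((2*Y)) = (31 + Y)*(1/(2*Y)) = (31 + Y)/(2*Y))
u = 11804/11 (u = 1075 - (31 + 11)/(2*11) = 1075 - 42/(2*11) = 1075 - 1*21/11 = 1075 - 21/11 = 11804/11 ≈ 1073.1)
c(a) = 11804/11
c(-158)/L(-2540) = (11804/11)/25 = (11804/11)*(1/25) = 11804/275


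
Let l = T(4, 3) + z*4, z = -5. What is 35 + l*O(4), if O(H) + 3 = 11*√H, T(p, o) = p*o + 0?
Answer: -117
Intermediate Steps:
T(p, o) = o*p (T(p, o) = o*p + 0 = o*p)
O(H) = -3 + 11*√H
l = -8 (l = 3*4 - 5*4 = 12 - 20 = -8)
35 + l*O(4) = 35 - 8*(-3 + 11*√4) = 35 - 8*(-3 + 11*2) = 35 - 8*(-3 + 22) = 35 - 8*19 = 35 - 152 = -117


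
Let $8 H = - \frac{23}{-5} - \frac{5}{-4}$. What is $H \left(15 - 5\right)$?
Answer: $\frac{117}{16} \approx 7.3125$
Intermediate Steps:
$H = \frac{117}{160}$ ($H = \frac{- \frac{23}{-5} - \frac{5}{-4}}{8} = \frac{\left(-23\right) \left(- \frac{1}{5}\right) - - \frac{5}{4}}{8} = \frac{\frac{23}{5} + \frac{5}{4}}{8} = \frac{1}{8} \cdot \frac{117}{20} = \frac{117}{160} \approx 0.73125$)
$H \left(15 - 5\right) = \frac{117 \left(15 - 5\right)}{160} = \frac{117}{160} \cdot 10 = \frac{117}{16}$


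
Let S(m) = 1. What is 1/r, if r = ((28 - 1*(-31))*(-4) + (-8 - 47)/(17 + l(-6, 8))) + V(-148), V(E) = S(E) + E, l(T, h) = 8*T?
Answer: -31/11818 ≈ -0.0026231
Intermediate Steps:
V(E) = 1 + E
r = -11818/31 (r = ((28 - 1*(-31))*(-4) + (-8 - 47)/(17 + 8*(-6))) + (1 - 148) = ((28 + 31)*(-4) - 55/(17 - 48)) - 147 = (59*(-4) - 55/(-31)) - 147 = (-236 - 55*(-1/31)) - 147 = (-236 + 55/31) - 147 = -7261/31 - 147 = -11818/31 ≈ -381.23)
1/r = 1/(-11818/31) = -31/11818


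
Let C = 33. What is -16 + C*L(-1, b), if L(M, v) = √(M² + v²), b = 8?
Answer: -16 + 33*√65 ≈ 250.05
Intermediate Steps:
-16 + C*L(-1, b) = -16 + 33*√((-1)² + 8²) = -16 + 33*√(1 + 64) = -16 + 33*√65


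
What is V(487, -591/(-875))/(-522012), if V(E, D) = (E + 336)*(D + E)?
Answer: -87796817/114190125 ≈ -0.76887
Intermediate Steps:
V(E, D) = (336 + E)*(D + E)
V(487, -591/(-875))/(-522012) = (487² + 336*(-591/(-875)) + 336*487 - 591/(-875)*487)/(-522012) = (237169 + 336*(-591*(-1/875)) + 163632 - 591*(-1/875)*487)*(-1/522012) = (237169 + 336*(591/875) + 163632 + (591/875)*487)*(-1/522012) = (237169 + 28368/125 + 163632 + 287817/875)*(-1/522012) = (351187268/875)*(-1/522012) = -87796817/114190125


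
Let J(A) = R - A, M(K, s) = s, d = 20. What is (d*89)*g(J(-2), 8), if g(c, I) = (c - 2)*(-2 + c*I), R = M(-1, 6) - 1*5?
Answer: 39160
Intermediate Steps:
R = 1 (R = 6 - 1*5 = 6 - 5 = 1)
J(A) = 1 - A
g(c, I) = (-2 + c)*(-2 + I*c)
(d*89)*g(J(-2), 8) = (20*89)*(4 - 2*(1 - 1*(-2)) + 8*(1 - 1*(-2))**2 - 2*8*(1 - 1*(-2))) = 1780*(4 - 2*(1 + 2) + 8*(1 + 2)**2 - 2*8*(1 + 2)) = 1780*(4 - 2*3 + 8*3**2 - 2*8*3) = 1780*(4 - 6 + 8*9 - 48) = 1780*(4 - 6 + 72 - 48) = 1780*22 = 39160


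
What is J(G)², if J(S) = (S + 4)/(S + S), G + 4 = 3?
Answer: 9/4 ≈ 2.2500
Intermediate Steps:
G = -1 (G = -4 + 3 = -1)
J(S) = (4 + S)/(2*S) (J(S) = (4 + S)/((2*S)) = (4 + S)*(1/(2*S)) = (4 + S)/(2*S))
J(G)² = ((½)*(4 - 1)/(-1))² = ((½)*(-1)*3)² = (-3/2)² = 9/4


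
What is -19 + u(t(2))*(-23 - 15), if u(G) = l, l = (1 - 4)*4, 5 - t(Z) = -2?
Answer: 437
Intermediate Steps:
t(Z) = 7 (t(Z) = 5 - 1*(-2) = 5 + 2 = 7)
l = -12 (l = -3*4 = -12)
u(G) = -12
-19 + u(t(2))*(-23 - 15) = -19 - 12*(-23 - 15) = -19 - 12*(-38) = -19 + 456 = 437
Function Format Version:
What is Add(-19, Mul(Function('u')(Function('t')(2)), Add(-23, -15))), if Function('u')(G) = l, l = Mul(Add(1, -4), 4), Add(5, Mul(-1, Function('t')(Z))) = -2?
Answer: 437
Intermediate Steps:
Function('t')(Z) = 7 (Function('t')(Z) = Add(5, Mul(-1, -2)) = Add(5, 2) = 7)
l = -12 (l = Mul(-3, 4) = -12)
Function('u')(G) = -12
Add(-19, Mul(Function('u')(Function('t')(2)), Add(-23, -15))) = Add(-19, Mul(-12, Add(-23, -15))) = Add(-19, Mul(-12, -38)) = Add(-19, 456) = 437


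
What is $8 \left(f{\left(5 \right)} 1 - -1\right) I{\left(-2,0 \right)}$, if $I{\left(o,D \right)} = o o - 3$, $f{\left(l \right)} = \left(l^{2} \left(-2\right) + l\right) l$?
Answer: $-1792$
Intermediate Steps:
$f{\left(l \right)} = l \left(l - 2 l^{2}\right)$ ($f{\left(l \right)} = \left(- 2 l^{2} + l\right) l = \left(l - 2 l^{2}\right) l = l \left(l - 2 l^{2}\right)$)
$I{\left(o,D \right)} = -3 + o^{2}$ ($I{\left(o,D \right)} = o^{2} - 3 = -3 + o^{2}$)
$8 \left(f{\left(5 \right)} 1 - -1\right) I{\left(-2,0 \right)} = 8 \left(5^{2} \left(1 - 10\right) 1 - -1\right) \left(-3 + \left(-2\right)^{2}\right) = 8 \left(25 \left(1 - 10\right) 1 + 1\right) \left(-3 + 4\right) = 8 \left(25 \left(-9\right) 1 + 1\right) 1 = 8 \left(\left(-225\right) 1 + 1\right) 1 = 8 \left(-225 + 1\right) 1 = 8 \left(-224\right) 1 = \left(-1792\right) 1 = -1792$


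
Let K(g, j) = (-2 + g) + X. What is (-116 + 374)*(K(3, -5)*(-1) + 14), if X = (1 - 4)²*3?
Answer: -3612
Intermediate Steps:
X = 27 (X = (-3)²*3 = 9*3 = 27)
K(g, j) = 25 + g (K(g, j) = (-2 + g) + 27 = 25 + g)
(-116 + 374)*(K(3, -5)*(-1) + 14) = (-116 + 374)*((25 + 3)*(-1) + 14) = 258*(28*(-1) + 14) = 258*(-28 + 14) = 258*(-14) = -3612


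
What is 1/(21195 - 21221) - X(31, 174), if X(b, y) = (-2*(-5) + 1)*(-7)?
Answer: 2001/26 ≈ 76.962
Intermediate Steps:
X(b, y) = -77 (X(b, y) = (10 + 1)*(-7) = 11*(-7) = -77)
1/(21195 - 21221) - X(31, 174) = 1/(21195 - 21221) - 1*(-77) = 1/(-26) + 77 = -1/26 + 77 = 2001/26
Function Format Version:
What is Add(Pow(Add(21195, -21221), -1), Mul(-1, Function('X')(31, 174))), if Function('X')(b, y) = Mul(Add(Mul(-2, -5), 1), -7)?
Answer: Rational(2001, 26) ≈ 76.962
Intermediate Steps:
Function('X')(b, y) = -77 (Function('X')(b, y) = Mul(Add(10, 1), -7) = Mul(11, -7) = -77)
Add(Pow(Add(21195, -21221), -1), Mul(-1, Function('X')(31, 174))) = Add(Pow(Add(21195, -21221), -1), Mul(-1, -77)) = Add(Pow(-26, -1), 77) = Add(Rational(-1, 26), 77) = Rational(2001, 26)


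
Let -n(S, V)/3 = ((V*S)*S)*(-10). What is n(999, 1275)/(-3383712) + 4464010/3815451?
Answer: -8090786653627535/717243740784 ≈ -11280.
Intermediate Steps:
n(S, V) = 30*V*S² (n(S, V) = -3*(V*S)*S*(-10) = -3*(S*V)*S*(-10) = -3*V*S²*(-10) = -(-30)*V*S² = 30*V*S²)
n(999, 1275)/(-3383712) + 4464010/3815451 = (30*1275*999²)/(-3383712) + 4464010/3815451 = (30*1275*998001)*(-1/3383712) + 4464010*(1/3815451) = 38173538250*(-1/3383712) + 4464010/3815451 = -2120752125/187984 + 4464010/3815451 = -8090786653627535/717243740784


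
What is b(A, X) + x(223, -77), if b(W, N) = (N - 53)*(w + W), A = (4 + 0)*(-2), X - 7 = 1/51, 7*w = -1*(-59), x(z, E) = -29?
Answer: -828/17 ≈ -48.706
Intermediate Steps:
w = 59/7 (w = (-1*(-59))/7 = (1/7)*59 = 59/7 ≈ 8.4286)
X = 358/51 (X = 7 + 1/51 = 358/51 ≈ 7.0196)
A = -8 (A = 4*(-2) = -8)
b(W, N) = (-53 + N)*(59/7 + W) (b(W, N) = (N - 53)*(59/7 + W) = (-53 + N)*(59/7 + W))
b(A, X) + x(223, -77) = (-3127/7 - 53*(-8) + (59/7)*(358/51) + (358/51)*(-8)) - 29 = (-3127/7 + 424 + 21122/357 - 2864/51) - 29 = -335/17 - 29 = -828/17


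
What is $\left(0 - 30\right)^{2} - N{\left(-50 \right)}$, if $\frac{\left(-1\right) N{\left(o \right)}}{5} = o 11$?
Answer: $-1850$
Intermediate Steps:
$N{\left(o \right)} = - 55 o$ ($N{\left(o \right)} = - 5 o 11 = - 5 \cdot 11 o = - 55 o$)
$\left(0 - 30\right)^{2} - N{\left(-50 \right)} = \left(0 - 30\right)^{2} - \left(-55\right) \left(-50\right) = \left(-30\right)^{2} - 2750 = 900 - 2750 = -1850$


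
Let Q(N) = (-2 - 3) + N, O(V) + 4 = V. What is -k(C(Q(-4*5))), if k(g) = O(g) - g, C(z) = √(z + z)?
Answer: 4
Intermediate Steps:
O(V) = -4 + V
Q(N) = -5 + N
C(z) = √2*√z (C(z) = √(2*z) = √2*√z)
k(g) = -4 (k(g) = (-4 + g) - g = -4)
-k(C(Q(-4*5))) = -1*(-4) = 4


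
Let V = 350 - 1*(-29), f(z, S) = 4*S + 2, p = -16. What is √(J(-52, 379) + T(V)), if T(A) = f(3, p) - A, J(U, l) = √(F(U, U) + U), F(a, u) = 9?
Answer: √(-441 + I*√43) ≈ 0.1561 + 21.001*I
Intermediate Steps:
f(z, S) = 2 + 4*S
J(U, l) = √(9 + U)
V = 379 (V = 350 + 29 = 379)
T(A) = -62 - A (T(A) = (2 + 4*(-16)) - A = (2 - 64) - A = -62 - A)
√(J(-52, 379) + T(V)) = √(√(9 - 52) + (-62 - 1*379)) = √(√(-43) + (-62 - 379)) = √(I*√43 - 441) = √(-441 + I*√43)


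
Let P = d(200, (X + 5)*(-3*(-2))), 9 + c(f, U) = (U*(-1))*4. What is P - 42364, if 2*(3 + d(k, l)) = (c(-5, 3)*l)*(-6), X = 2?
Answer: -39721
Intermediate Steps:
c(f, U) = -9 - 4*U (c(f, U) = -9 + (U*(-1))*4 = -9 - U*4 = -9 - 4*U)
d(k, l) = -3 + 63*l (d(k, l) = -3 + (((-9 - 4*3)*l)*(-6))/2 = -3 + (((-9 - 12)*l)*(-6))/2 = -3 + (-21*l*(-6))/2 = -3 + (126*l)/2 = -3 + 63*l)
P = 2643 (P = -3 + 63*((2 + 5)*(-3*(-2))) = -3 + 63*(7*6) = -3 + 63*42 = -3 + 2646 = 2643)
P - 42364 = 2643 - 42364 = -39721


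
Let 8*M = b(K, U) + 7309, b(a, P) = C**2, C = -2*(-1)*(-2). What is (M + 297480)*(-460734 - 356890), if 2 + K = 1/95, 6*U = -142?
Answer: -243975424495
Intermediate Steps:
U = -71/3 (U = (1/6)*(-142) = -71/3 ≈ -23.667)
C = -4 (C = 2*(-2) = -4)
K = -189/95 (K = -2 + 1/95 = -189/95 ≈ -1.9895)
b(a, P) = 16 (b(a, P) = (-4)**2 = 16)
M = 7325/8 (M = (16 + 7309)/8 = (1/8)*7325 = 7325/8 ≈ 915.63)
(M + 297480)*(-460734 - 356890) = (7325/8 + 297480)*(-460734 - 356890) = (2387165/8)*(-817624) = -243975424495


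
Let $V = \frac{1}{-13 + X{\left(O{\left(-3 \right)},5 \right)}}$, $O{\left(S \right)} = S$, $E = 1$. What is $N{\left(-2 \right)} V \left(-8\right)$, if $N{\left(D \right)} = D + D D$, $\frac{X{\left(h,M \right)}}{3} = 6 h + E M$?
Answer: $\frac{4}{13} \approx 0.30769$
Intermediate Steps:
$X{\left(h,M \right)} = 3 M + 18 h$ ($X{\left(h,M \right)} = 3 \left(6 h + 1 M\right) = 3 \left(6 h + M\right) = 3 \left(M + 6 h\right) = 3 M + 18 h$)
$N{\left(D \right)} = D + D^{2}$
$V = - \frac{1}{52}$ ($V = \frac{1}{-13 + \left(3 \cdot 5 + 18 \left(-3\right)\right)} = \frac{1}{-13 + \left(15 - 54\right)} = \frac{1}{-13 - 39} = \frac{1}{-52} = - \frac{1}{52} \approx -0.019231$)
$N{\left(-2 \right)} V \left(-8\right) = - 2 \left(1 - 2\right) \left(- \frac{1}{52}\right) \left(-8\right) = \left(-2\right) \left(-1\right) \left(- \frac{1}{52}\right) \left(-8\right) = 2 \left(- \frac{1}{52}\right) \left(-8\right) = \left(- \frac{1}{26}\right) \left(-8\right) = \frac{4}{13}$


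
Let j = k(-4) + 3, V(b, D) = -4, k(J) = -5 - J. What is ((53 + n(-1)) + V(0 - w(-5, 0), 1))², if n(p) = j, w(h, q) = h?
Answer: 2601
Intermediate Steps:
j = 2 (j = (-5 - 1*(-4)) + 3 = (-5 + 4) + 3 = -1 + 3 = 2)
n(p) = 2
((53 + n(-1)) + V(0 - w(-5, 0), 1))² = ((53 + 2) - 4)² = (55 - 4)² = 51² = 2601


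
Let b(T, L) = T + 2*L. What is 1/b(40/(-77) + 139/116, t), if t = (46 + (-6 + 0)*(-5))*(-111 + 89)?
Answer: -8932/29862545 ≈ -0.00029910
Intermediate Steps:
t = -1672 (t = (46 - 6*(-5))*(-22) = (46 + 30)*(-22) = 76*(-22) = -1672)
1/b(40/(-77) + 139/116, t) = 1/((40/(-77) + 139/116) + 2*(-1672)) = 1/((40*(-1/77) + 139*(1/116)) - 3344) = 1/((-40/77 + 139/116) - 3344) = 1/(6063/8932 - 3344) = 1/(-29862545/8932) = -8932/29862545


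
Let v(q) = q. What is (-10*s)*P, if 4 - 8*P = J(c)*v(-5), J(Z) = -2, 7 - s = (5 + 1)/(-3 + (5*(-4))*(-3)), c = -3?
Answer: 1965/38 ≈ 51.711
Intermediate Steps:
s = 131/19 (s = 7 - (5 + 1)/(-3 + (5*(-4))*(-3)) = 7 - 6/(-3 - 20*(-3)) = 7 - 6/(-3 + 60) = 7 - 6/57 = 7 - 1*2/19 = 7 - 2/19 = 131/19 ≈ 6.8947)
P = -3/4 (P = 1/2 - (-1)*(-5)/4 = 1/2 - 1/8*10 = 1/2 - 5/4 = -3/4 ≈ -0.75000)
(-10*s)*P = -10*131/19*(-3/4) = -1310/19*(-3/4) = 1965/38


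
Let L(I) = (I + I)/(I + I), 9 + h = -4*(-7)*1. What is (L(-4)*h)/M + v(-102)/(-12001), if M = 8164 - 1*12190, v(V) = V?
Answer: 16603/4392366 ≈ 0.0037800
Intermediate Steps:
M = -4026 (M = 8164 - 12190 = -4026)
h = 19 (h = -9 - 4*(-7)*1 = -9 + 28*1 = -9 + 28 = 19)
L(I) = 1 (L(I) = (2*I)/((2*I)) = (2*I)*(1/(2*I)) = 1)
(L(-4)*h)/M + v(-102)/(-12001) = (1*19)/(-4026) - 102/(-12001) = 19*(-1/4026) - 102*(-1/12001) = -19/4026 + 102/12001 = 16603/4392366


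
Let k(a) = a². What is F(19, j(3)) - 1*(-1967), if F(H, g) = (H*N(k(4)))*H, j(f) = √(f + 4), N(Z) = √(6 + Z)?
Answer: 1967 + 361*√22 ≈ 3660.2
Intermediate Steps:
j(f) = √(4 + f)
F(H, g) = √22*H² (F(H, g) = (H*√(6 + 4²))*H = (H*√(6 + 16))*H = (H*√22)*H = √22*H²)
F(19, j(3)) - 1*(-1967) = √22*19² - 1*(-1967) = √22*361 + 1967 = 361*√22 + 1967 = 1967 + 361*√22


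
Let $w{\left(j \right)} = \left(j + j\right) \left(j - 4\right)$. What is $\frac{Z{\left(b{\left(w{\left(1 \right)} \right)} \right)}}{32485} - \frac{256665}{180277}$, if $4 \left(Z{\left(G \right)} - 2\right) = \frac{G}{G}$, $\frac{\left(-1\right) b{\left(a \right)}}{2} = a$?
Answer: $- \frac{33349427607}{23425193380} \approx -1.4237$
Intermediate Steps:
$w{\left(j \right)} = 2 j \left(-4 + j\right)$
$b{\left(a \right)} = - 2 a$
$Z{\left(G \right)} = \frac{9}{4}$ ($Z{\left(G \right)} = 2 + \frac{G \frac{1}{G}}{4} = 2 + \frac{1}{4} \cdot 1 = 2 + \frac{1}{4} = \frac{9}{4}$)
$\frac{Z{\left(b{\left(w{\left(1 \right)} \right)} \right)}}{32485} - \frac{256665}{180277} = \frac{9}{4 \cdot 32485} - \frac{256665}{180277} = \frac{9}{4} \cdot \frac{1}{32485} - \frac{256665}{180277} = \frac{9}{129940} - \frac{256665}{180277} = - \frac{33349427607}{23425193380}$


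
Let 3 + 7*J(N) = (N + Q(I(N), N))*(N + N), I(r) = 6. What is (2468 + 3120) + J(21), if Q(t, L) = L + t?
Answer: 41129/7 ≈ 5875.6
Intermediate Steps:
J(N) = -3/7 + 2*N*(6 + 2*N)/7 (J(N) = -3/7 + ((N + (N + 6))*(N + N))/7 = -3/7 + ((N + (6 + N))*(2*N))/7 = -3/7 + ((6 + 2*N)*(2*N))/7 = -3/7 + (2*N*(6 + 2*N))/7 = -3/7 + 2*N*(6 + 2*N)/7)
(2468 + 3120) + J(21) = (2468 + 3120) + (-3/7 + (4/7)*21² + (12/7)*21) = 5588 + (-3/7 + (4/7)*441 + 36) = 5588 + (-3/7 + 252 + 36) = 5588 + 2013/7 = 41129/7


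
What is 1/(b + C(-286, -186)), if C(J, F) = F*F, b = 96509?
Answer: 1/131105 ≈ 7.6275e-6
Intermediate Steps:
C(J, F) = F²
1/(b + C(-286, -186)) = 1/(96509 + (-186)²) = 1/(96509 + 34596) = 1/131105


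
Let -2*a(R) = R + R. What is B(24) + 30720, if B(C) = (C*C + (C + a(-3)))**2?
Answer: 394329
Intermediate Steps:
a(R) = -R (a(R) = -(R + R)/2 = -R)
B(C) = (3 + C + C**2)**2 (B(C) = (C*C + (C - 1*(-3)))**2 = (C**2 + (C + 3))**2 = (C**2 + (3 + C))**2 = (3 + C + C**2)**2)
B(24) + 30720 = (3 + 24 + 24**2)**2 + 30720 = (3 + 24 + 576)**2 + 30720 = 603**2 + 30720 = 363609 + 30720 = 394329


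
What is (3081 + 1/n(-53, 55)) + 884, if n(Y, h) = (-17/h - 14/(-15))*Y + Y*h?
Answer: 1928710645/486434 ≈ 3965.0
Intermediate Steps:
n(Y, h) = Y*h + Y*(14/15 - 17/h) (n(Y, h) = (-17/h - 14*(-1/15))*Y + Y*h = (-17/h + 14/15)*Y + Y*h = (14/15 - 17/h)*Y + Y*h = Y*(14/15 - 17/h) + Y*h = Y*h + Y*(14/15 - 17/h))
(3081 + 1/n(-53, 55)) + 884 = (3081 + 1/((1/15)*(-53)*(-255 + 55*(14 + 15*55))/55)) + 884 = (3081 + 1/((1/15)*(-53)*(1/55)*(-255 + 55*(14 + 825)))) + 884 = (3081 + 1/((1/15)*(-53)*(1/55)*(-255 + 55*839))) + 884 = (3081 + 1/((1/15)*(-53)*(1/55)*(-255 + 46145))) + 884 = (3081 + 1/((1/15)*(-53)*(1/55)*45890)) + 884 = (3081 + 1/(-486434/165)) + 884 = (3081 - 165/486434) + 884 = 1498702989/486434 + 884 = 1928710645/486434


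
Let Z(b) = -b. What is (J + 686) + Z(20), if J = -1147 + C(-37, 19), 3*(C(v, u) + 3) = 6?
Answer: -482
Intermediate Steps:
C(v, u) = -1 (C(v, u) = -3 + (⅓)*6 = -3 + 2 = -1)
J = -1148 (J = -1147 - 1 = -1148)
(J + 686) + Z(20) = (-1148 + 686) - 1*20 = -462 - 20 = -482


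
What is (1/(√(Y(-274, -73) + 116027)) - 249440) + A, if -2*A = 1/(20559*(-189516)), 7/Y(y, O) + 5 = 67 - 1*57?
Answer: -1943765911422719/7792518888 + √2900710/580142 ≈ -2.4944e+5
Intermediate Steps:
Y(y, O) = 7/5 (Y(y, O) = 7/(-5 + (67 - 1*57)) = 7/(-5 + (67 - 57)) = 7/(-5 + 10) = 7/5)
A = 1/7792518888 (A = -1/(2*20559*(-189516)) = -(-1)/(41118*189516) = -½*(-1/3896259444) = 1/7792518888 ≈ 1.2833e-10)
(1/(√(Y(-274, -73) + 116027)) - 249440) + A = (1/(√(7/5 + 116027)) - 249440) + 1/7792518888 = (1/(√(580142/5)) - 249440) + 1/7792518888 = (1/(√2900710/5) - 249440) + 1/7792518888 = (√2900710/580142 - 249440) + 1/7792518888 = (-249440 + √2900710/580142) + 1/7792518888 = -1943765911422719/7792518888 + √2900710/580142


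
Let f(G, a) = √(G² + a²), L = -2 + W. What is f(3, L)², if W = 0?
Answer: 13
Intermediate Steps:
L = -2 (L = -2 + 0 = -2)
f(3, L)² = (√(3² + (-2)²))² = (√(9 + 4))² = (√13)² = 13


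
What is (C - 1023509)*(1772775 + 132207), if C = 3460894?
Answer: 4643174552070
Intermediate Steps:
(C - 1023509)*(1772775 + 132207) = (3460894 - 1023509)*(1772775 + 132207) = 2437385*1904982 = 4643174552070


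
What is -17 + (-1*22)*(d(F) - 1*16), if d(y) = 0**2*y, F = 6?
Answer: 335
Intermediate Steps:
d(y) = 0 (d(y) = 0*y = 0)
-17 + (-1*22)*(d(F) - 1*16) = -17 + (-1*22)*(0 - 1*16) = -17 - 22*(0 - 16) = -17 - 22*(-16) = -17 + 352 = 335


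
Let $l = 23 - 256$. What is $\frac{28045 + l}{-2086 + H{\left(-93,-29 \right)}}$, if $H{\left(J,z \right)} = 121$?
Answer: $- \frac{27812}{1965} \approx -14.154$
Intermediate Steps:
$l = -233$ ($l = 23 - 256 = -233$)
$\frac{28045 + l}{-2086 + H{\left(-93,-29 \right)}} = \frac{28045 - 233}{-2086 + 121} = \frac{27812}{-1965} = 27812 \left(- \frac{1}{1965}\right) = - \frac{27812}{1965}$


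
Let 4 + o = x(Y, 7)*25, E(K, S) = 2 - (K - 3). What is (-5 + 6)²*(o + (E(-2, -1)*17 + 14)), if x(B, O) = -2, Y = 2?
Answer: 79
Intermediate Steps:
E(K, S) = 5 - K (E(K, S) = 2 - (-3 + K) = 2 + (3 - K) = 5 - K)
o = -54 (o = -4 - 2*25 = -4 - 50 = -54)
(-5 + 6)²*(o + (E(-2, -1)*17 + 14)) = (-5 + 6)²*(-54 + ((5 - 1*(-2))*17 + 14)) = 1²*(-54 + ((5 + 2)*17 + 14)) = 1*(-54 + (7*17 + 14)) = 1*(-54 + (119 + 14)) = 1*(-54 + 133) = 1*79 = 79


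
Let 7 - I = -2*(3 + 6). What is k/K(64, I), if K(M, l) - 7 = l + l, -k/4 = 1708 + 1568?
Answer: -4368/19 ≈ -229.89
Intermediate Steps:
k = -13104 (k = -4*(1708 + 1568) = -4*3276 = -13104)
I = 25 (I = 7 - (-2)*(3 + 6) = 7 - (-2)*9 = 7 - 1*(-18) = 7 + 18 = 25)
K(M, l) = 7 + 2*l (K(M, l) = 7 + (l + l) = 7 + 2*l)
k/K(64, I) = -13104/(7 + 2*25) = -13104/(7 + 50) = -13104/57 = -13104*1/57 = -4368/19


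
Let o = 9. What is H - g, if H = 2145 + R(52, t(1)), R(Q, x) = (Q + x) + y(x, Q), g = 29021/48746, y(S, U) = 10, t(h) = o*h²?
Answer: 107992115/48746 ≈ 2215.4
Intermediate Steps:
t(h) = 9*h²
g = 29021/48746 (g = 29021*(1/48746) = 29021/48746 ≈ 0.59535)
R(Q, x) = 10 + Q + x (R(Q, x) = (Q + x) + 10 = 10 + Q + x)
H = 2216 (H = 2145 + (10 + 52 + 9*1²) = 2145 + (10 + 52 + 9*1) = 2145 + (10 + 52 + 9) = 2145 + 71 = 2216)
H - g = 2216 - 1*29021/48746 = 2216 - 29021/48746 = 107992115/48746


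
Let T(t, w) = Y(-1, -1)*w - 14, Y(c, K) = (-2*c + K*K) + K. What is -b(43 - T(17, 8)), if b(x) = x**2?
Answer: -1681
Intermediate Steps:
Y(c, K) = K + K**2 - 2*c (Y(c, K) = (-2*c + K**2) + K = (K**2 - 2*c) + K = K + K**2 - 2*c)
T(t, w) = -14 + 2*w (T(t, w) = (-1 + (-1)**2 - 2*(-1))*w - 14 = (-1 + 1 + 2)*w - 14 = 2*w - 14 = -14 + 2*w)
-b(43 - T(17, 8)) = -(43 - (-14 + 2*8))**2 = -(43 - (-14 + 16))**2 = -(43 - 1*2)**2 = -(43 - 2)**2 = -1*41**2 = -1*1681 = -1681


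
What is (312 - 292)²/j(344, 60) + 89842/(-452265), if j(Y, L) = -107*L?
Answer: -4209398/16130785 ≈ -0.26095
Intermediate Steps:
(312 - 292)²/j(344, 60) + 89842/(-452265) = (312 - 292)²/((-107*60)) + 89842/(-452265) = 20²/(-6420) + 89842*(-1/452265) = 400*(-1/6420) - 89842/452265 = -20/321 - 89842/452265 = -4209398/16130785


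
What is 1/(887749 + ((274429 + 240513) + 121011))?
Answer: 1/1523702 ≈ 6.5630e-7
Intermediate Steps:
1/(887749 + ((274429 + 240513) + 121011)) = 1/(887749 + (514942 + 121011)) = 1/(887749 + 635953) = 1/1523702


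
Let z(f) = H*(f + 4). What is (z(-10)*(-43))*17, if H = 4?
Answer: 17544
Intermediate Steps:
z(f) = 16 + 4*f (z(f) = 4*(f + 4) = 4*(4 + f) = 16 + 4*f)
(z(-10)*(-43))*17 = ((16 + 4*(-10))*(-43))*17 = ((16 - 40)*(-43))*17 = -24*(-43)*17 = 1032*17 = 17544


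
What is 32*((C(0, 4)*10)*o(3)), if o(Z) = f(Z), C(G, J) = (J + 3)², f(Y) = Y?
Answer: 47040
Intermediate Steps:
C(G, J) = (3 + J)²
o(Z) = Z
32*((C(0, 4)*10)*o(3)) = 32*(((3 + 4)²*10)*3) = 32*((7²*10)*3) = 32*((49*10)*3) = 32*(490*3) = 32*1470 = 47040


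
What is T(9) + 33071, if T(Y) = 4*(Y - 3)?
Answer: 33095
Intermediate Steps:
T(Y) = -12 + 4*Y (T(Y) = 4*(-3 + Y) = -12 + 4*Y)
T(9) + 33071 = (-12 + 4*9) + 33071 = (-12 + 36) + 33071 = 24 + 33071 = 33095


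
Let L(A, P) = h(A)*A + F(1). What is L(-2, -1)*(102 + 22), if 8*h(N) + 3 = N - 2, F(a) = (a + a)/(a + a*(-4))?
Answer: 403/3 ≈ 134.33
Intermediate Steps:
F(a) = -⅔ (F(a) = (2*a)/(a - 4*a) = (2*a)/((-3*a)) = (2*a)*(-1/(3*a)) = -⅔)
h(N) = -5/8 + N/8 (h(N) = -3/8 + (N - 2)/8 = -3/8 + (-2 + N)/8 = -3/8 + (-¼ + N/8) = -5/8 + N/8)
L(A, P) = -⅔ + A*(-5/8 + A/8) (L(A, P) = (-5/8 + A/8)*A - ⅔ = A*(-5/8 + A/8) - ⅔ = -⅔ + A*(-5/8 + A/8))
L(-2, -1)*(102 + 22) = (-⅔ + (⅛)*(-2)*(-5 - 2))*(102 + 22) = (-⅔ + (⅛)*(-2)*(-7))*124 = (-⅔ + 7/4)*124 = (13/12)*124 = 403/3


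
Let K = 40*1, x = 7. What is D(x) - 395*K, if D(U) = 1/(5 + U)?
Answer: -189599/12 ≈ -15800.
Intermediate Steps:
K = 40
D(x) - 395*K = 1/(5 + 7) - 395*40 = 1/12 - 15800 = -189599/12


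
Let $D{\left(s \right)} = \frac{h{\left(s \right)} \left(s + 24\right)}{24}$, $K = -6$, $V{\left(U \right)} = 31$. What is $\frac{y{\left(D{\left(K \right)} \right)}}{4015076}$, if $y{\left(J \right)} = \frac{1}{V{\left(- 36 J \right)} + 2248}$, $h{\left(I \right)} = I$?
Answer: $\frac{1}{9150358204} \approx 1.0929 \cdot 10^{-10}$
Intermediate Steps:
$D{\left(s \right)} = \frac{s \left(24 + s\right)}{24}$ ($D{\left(s \right)} = \frac{s \left(s + 24\right)}{24} = s \left(24 + s\right) \frac{1}{24} = \frac{s \left(24 + s\right)}{24}$)
$y{\left(J \right)} = \frac{1}{2279}$ ($y{\left(J \right)} = \frac{1}{31 + 2248} = \frac{1}{2279}$)
$\frac{y{\left(D{\left(K \right)} \right)}}{4015076} = \frac{1}{2279 \cdot 4015076} = \frac{1}{2279} \cdot \frac{1}{4015076} = \frac{1}{9150358204}$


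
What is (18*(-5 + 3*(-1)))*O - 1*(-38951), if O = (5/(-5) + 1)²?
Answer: 38951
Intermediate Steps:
O = 0 (O = (5*(-⅕) + 1)² = (-1 + 1)² = 0² = 0)
(18*(-5 + 3*(-1)))*O - 1*(-38951) = (18*(-5 + 3*(-1)))*0 - 1*(-38951) = (18*(-5 - 3))*0 + 38951 = (18*(-8))*0 + 38951 = -144*0 + 38951 = 0 + 38951 = 38951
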